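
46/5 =9.20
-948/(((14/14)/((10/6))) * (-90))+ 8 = 230/9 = 25.56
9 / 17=0.53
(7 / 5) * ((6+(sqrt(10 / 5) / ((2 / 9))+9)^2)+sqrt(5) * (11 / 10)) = 77 * sqrt(5) / 50+567 * sqrt(2) / 5+357 / 2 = 342.32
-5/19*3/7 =-15/133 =-0.11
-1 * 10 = -10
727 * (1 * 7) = 5089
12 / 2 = 6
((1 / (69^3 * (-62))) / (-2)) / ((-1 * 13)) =-0.00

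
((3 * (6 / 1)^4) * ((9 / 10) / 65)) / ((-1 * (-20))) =4374 / 1625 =2.69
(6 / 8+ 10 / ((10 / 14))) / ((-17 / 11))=-9.54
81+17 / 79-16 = 5152 / 79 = 65.22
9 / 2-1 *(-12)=33 / 2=16.50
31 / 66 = 0.47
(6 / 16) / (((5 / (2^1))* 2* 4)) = 3 / 160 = 0.02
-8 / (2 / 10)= -40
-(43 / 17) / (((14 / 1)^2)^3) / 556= -43 / 71169174272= -0.00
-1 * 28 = -28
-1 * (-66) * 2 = 132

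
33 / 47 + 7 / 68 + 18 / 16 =12337 / 6392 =1.93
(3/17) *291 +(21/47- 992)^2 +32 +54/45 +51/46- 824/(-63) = 535042980107009/544142970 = 983276.47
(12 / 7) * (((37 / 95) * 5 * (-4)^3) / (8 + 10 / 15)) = -42624 / 1729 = -24.65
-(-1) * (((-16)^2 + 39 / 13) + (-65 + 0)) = 194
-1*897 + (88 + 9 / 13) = -10508 / 13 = -808.31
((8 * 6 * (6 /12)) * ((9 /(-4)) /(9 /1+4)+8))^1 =2442 /13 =187.85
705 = 705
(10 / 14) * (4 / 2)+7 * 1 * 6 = 304 / 7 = 43.43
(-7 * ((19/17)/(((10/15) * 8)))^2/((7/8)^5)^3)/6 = -74423193305088/196006468053361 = -0.38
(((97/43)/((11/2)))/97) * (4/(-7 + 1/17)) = -68/27907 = -0.00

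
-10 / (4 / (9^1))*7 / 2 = -315 / 4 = -78.75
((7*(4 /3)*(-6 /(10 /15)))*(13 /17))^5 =-1552791667295232 /1419857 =-1093625391.36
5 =5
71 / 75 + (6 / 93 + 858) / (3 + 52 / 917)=1835584403 / 6516975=281.66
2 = 2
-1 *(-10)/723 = 10/723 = 0.01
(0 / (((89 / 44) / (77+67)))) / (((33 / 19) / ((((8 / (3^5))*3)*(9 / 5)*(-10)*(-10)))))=0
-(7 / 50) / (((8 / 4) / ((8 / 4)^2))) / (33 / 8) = -56 / 825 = -0.07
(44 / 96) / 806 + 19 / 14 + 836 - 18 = 110947589 / 135408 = 819.36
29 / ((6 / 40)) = 580 / 3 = 193.33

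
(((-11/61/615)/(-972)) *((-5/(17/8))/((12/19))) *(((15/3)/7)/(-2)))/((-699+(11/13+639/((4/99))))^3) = 36733840/316172864151082163586843657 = 0.00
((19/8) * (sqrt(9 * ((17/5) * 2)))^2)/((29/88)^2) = 5627952/4205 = 1338.40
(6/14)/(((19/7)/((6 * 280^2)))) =1411200/19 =74273.68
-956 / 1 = -956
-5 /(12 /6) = -5 /2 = -2.50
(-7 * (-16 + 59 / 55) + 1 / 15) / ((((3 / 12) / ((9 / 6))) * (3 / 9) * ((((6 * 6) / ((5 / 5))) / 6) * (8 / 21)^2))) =1902033 / 880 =2161.40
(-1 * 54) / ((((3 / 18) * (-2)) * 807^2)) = 18 / 72361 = 0.00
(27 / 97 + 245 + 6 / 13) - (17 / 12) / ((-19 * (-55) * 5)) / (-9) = 174864176837 / 711582300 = 245.74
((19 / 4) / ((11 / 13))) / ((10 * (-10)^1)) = -247 / 4400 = -0.06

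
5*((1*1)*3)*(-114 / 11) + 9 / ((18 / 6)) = -1677 / 11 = -152.45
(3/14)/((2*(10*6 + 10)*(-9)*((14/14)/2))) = -1/2940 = -0.00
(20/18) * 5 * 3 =50/3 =16.67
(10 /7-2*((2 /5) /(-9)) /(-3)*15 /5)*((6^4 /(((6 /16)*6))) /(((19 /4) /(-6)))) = -974.72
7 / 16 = 0.44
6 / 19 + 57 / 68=1491 / 1292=1.15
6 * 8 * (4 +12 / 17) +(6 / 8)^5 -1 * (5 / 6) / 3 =35383099 / 156672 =225.84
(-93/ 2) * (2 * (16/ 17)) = -87.53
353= 353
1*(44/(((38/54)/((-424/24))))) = -20988/19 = -1104.63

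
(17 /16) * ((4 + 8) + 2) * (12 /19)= 357 /38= 9.39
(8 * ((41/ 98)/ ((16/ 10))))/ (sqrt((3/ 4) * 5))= 41 * sqrt(15)/ 147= 1.08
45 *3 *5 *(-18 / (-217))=12150 / 217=55.99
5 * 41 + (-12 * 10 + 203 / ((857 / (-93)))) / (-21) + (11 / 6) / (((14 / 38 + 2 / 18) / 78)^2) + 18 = 982933277643 / 20168638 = 48735.73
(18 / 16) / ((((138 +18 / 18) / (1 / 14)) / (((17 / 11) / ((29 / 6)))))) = 459 / 2483096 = 0.00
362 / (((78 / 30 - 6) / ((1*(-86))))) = 155660 / 17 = 9156.47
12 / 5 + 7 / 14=29 / 10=2.90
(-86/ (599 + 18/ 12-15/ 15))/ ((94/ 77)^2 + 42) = -46354/ 14053043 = -0.00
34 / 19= 1.79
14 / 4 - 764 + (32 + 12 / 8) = -727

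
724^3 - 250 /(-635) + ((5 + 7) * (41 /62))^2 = 46317262122510 /122047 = 379503487.37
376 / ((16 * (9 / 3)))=47 / 6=7.83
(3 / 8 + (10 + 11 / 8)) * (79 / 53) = 3713 / 212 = 17.51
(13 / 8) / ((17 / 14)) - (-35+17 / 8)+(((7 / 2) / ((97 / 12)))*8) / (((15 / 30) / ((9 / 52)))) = 6073065 / 171496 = 35.41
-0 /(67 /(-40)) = 0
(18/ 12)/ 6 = 1/ 4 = 0.25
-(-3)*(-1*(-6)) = 18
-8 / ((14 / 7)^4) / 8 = -1 / 16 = -0.06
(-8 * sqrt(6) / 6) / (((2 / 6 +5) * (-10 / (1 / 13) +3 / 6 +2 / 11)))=11 * sqrt(6) / 5690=0.00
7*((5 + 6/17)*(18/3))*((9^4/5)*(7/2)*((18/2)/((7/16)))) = 1805482224/85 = 21240967.34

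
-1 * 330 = -330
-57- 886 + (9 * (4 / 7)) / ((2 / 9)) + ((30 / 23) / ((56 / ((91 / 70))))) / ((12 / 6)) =-2369513 / 2576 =-919.84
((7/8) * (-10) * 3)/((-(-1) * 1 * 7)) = -15/4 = -3.75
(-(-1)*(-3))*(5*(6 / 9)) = -10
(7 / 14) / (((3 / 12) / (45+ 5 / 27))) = 2440 / 27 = 90.37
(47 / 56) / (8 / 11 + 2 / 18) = 4653 / 4648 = 1.00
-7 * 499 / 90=-3493 / 90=-38.81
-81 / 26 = -3.12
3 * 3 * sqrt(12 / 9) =10.39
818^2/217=669124/217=3083.52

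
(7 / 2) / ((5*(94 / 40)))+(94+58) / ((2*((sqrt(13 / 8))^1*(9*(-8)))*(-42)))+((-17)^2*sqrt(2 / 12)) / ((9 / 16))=19*sqrt(26) / 4914+14 / 47+2312*sqrt(6) / 27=210.07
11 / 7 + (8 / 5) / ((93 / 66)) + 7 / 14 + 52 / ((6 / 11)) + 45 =934447 / 6510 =143.54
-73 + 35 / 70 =-145 / 2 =-72.50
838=838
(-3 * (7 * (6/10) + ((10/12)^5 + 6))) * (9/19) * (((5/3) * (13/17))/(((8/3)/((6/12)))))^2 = -0.86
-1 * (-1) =1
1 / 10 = 0.10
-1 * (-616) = 616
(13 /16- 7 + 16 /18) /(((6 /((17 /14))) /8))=-1853 /216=-8.58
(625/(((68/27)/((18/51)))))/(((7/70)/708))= 179212500/289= 620112.46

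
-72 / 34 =-36 / 17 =-2.12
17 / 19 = 0.89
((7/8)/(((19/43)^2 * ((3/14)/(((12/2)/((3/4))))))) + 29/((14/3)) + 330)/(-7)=-7634509/106134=-71.93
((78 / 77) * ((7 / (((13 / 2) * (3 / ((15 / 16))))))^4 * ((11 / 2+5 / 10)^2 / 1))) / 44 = 0.01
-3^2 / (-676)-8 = -7.99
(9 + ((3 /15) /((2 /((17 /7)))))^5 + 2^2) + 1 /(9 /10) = 213461678713 /15126300000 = 14.11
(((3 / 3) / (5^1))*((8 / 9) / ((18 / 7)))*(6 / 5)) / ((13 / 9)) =56 / 975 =0.06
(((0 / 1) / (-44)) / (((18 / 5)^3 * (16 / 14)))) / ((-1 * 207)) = 0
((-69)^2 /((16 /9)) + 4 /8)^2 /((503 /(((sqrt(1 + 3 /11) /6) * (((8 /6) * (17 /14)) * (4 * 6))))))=31224281633 * sqrt(154) /3718176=104213.23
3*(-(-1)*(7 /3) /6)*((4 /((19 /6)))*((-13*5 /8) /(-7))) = 1.71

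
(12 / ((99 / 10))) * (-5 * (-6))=36.36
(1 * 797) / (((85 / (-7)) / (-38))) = 212002 / 85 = 2494.14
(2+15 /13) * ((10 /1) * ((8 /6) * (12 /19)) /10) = 656 /247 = 2.66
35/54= 0.65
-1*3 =-3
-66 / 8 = -8.25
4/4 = 1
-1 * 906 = -906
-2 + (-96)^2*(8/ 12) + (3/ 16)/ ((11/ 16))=67565/ 11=6142.27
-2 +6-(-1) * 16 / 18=44 / 9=4.89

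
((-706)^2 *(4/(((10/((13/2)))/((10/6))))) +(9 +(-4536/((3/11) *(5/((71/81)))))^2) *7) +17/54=83255119307/1350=61670458.75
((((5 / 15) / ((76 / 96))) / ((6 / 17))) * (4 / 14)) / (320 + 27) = 136 / 138453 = 0.00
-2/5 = -0.40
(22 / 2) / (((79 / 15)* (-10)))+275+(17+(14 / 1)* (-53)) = -71133 / 158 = -450.21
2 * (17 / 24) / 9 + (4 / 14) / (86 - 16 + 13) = 10093 / 62748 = 0.16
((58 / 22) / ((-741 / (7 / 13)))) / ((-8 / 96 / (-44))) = -3248 / 3211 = -1.01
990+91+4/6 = 3245/3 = 1081.67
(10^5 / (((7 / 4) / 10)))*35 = 20000000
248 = 248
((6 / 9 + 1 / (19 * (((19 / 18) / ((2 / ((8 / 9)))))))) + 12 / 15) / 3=0.53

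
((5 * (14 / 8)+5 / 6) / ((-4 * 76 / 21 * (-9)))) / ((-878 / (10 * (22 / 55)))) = -805 / 2402208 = -0.00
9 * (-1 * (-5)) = 45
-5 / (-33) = 0.15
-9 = -9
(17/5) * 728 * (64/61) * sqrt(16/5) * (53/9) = 167917568 * sqrt(5)/13725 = 27357.02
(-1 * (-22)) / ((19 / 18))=396 / 19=20.84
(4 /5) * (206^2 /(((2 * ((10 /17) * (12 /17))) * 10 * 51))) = 180353 /2250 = 80.16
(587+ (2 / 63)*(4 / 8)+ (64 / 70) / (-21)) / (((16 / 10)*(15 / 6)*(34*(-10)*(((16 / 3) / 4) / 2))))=-647137 / 999600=-0.65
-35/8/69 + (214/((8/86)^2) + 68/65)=221840279/8970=24731.36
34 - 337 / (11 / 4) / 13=3514 / 143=24.57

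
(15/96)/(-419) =-5/13408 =-0.00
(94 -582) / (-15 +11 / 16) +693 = 166505 / 229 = 727.10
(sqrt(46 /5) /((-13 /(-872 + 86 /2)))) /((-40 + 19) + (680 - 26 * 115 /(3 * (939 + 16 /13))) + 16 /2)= 30398601 * sqrt(230) /1587257945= 0.29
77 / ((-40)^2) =77 / 1600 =0.05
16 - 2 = 14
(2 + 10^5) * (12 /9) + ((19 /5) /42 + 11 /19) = 532013311 /3990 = 133336.67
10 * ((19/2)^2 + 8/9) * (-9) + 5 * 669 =-9715/2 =-4857.50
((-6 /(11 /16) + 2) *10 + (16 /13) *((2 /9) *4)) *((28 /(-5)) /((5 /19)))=45311504 /32175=1408.28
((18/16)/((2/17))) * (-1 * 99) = -15147/16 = -946.69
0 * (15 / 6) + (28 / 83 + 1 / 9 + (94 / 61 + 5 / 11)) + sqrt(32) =1225018 / 501237 + 4 * sqrt(2) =8.10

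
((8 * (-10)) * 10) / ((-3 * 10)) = 80 / 3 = 26.67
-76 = -76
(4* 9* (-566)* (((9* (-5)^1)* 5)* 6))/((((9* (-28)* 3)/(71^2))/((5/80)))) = -320985675/28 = -11463774.11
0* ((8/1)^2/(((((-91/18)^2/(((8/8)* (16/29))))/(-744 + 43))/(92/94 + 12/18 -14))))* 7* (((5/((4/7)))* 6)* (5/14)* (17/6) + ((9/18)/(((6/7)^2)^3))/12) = 0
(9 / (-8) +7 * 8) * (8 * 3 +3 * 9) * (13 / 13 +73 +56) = 363821.25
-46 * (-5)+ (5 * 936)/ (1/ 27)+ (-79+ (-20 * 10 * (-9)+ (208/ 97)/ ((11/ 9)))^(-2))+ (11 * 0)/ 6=467571826619813113/ 3695898590784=126511.00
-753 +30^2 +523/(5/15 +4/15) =3056/3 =1018.67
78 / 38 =39 / 19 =2.05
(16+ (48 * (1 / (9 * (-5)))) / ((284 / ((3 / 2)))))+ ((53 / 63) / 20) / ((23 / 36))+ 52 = 68.06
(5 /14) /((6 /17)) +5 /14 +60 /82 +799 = 2758991 /3444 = 801.10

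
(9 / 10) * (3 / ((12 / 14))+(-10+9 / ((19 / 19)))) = 9 / 4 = 2.25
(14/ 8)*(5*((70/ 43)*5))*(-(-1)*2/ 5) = 1225/ 43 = 28.49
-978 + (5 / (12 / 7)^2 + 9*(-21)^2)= 430949 / 144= 2992.70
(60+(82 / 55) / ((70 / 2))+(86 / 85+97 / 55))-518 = -14895831 / 32725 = -455.18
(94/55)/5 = 94/275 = 0.34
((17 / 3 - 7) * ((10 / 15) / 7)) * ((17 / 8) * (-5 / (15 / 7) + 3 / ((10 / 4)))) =289 / 945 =0.31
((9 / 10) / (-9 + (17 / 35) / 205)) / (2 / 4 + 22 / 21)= -54243 / 839254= -0.06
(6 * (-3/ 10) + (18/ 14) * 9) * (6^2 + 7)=14706/ 35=420.17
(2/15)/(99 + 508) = 2/9105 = 0.00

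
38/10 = 19/5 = 3.80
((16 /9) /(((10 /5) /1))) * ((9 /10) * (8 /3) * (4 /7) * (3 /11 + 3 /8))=304 /385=0.79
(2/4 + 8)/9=0.94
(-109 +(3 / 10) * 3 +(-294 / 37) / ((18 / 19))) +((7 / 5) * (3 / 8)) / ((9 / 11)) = -115.85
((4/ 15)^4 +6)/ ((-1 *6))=-152003/ 151875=-1.00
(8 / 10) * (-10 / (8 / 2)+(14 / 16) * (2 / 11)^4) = -146354 / 73205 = -2.00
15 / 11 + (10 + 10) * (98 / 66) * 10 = 895 / 3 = 298.33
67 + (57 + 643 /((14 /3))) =3665 /14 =261.79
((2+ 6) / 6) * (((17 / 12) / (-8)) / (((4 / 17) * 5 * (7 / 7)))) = -289 / 1440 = -0.20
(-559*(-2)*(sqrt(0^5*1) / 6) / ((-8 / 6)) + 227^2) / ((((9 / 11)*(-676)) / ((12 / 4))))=-566819 / 2028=-279.50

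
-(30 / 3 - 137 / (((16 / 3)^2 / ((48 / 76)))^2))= -9.93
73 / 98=0.74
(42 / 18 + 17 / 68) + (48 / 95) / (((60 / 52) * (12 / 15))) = 3569 / 1140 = 3.13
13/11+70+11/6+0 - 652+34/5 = -188821/330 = -572.18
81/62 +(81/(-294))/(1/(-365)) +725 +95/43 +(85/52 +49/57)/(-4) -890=-47661576085/774398352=-61.55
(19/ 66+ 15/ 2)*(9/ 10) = 771/ 110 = 7.01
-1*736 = -736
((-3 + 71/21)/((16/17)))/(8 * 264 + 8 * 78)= 17/114912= 0.00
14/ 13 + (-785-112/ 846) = -4311521/ 5499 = -784.06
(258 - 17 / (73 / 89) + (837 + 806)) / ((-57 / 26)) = -3568760 / 4161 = -857.67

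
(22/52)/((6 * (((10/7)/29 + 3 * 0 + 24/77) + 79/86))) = 1056209/19166394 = 0.06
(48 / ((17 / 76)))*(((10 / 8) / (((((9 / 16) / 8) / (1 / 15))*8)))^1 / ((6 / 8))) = 19456 / 459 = 42.39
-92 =-92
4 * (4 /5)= 16 /5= 3.20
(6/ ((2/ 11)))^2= 1089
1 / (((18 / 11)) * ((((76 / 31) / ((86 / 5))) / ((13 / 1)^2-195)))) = -190619 / 1710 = -111.47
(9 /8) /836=9 /6688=0.00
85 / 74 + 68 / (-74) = 17 / 74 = 0.23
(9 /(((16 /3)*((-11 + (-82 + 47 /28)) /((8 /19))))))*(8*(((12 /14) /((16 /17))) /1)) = -2754 /48583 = -0.06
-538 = -538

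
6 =6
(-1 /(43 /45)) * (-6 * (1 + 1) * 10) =5400 /43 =125.58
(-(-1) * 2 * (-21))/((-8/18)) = 189/2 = 94.50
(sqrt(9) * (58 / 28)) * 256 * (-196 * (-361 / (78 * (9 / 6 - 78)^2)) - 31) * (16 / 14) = -836238439424 / 14911533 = -56079.98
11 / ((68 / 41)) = 451 / 68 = 6.63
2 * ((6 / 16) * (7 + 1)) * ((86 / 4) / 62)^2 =5547 / 7688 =0.72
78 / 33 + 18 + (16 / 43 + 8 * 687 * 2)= 5209024 / 473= 11012.74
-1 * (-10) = 10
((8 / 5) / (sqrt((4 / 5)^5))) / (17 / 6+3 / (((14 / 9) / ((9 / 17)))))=0.73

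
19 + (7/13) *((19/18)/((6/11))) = 28139/1404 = 20.04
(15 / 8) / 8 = 15 / 64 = 0.23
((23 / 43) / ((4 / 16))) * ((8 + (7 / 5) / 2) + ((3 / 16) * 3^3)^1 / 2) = 41331 / 1720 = 24.03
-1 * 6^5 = -7776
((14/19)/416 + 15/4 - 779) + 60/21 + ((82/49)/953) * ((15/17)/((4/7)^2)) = -346171558157/448184464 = -772.39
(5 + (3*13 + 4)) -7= 41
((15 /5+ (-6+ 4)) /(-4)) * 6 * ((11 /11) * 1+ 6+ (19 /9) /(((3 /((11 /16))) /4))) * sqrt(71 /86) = -965 * sqrt(6106) /6192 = -12.18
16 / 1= 16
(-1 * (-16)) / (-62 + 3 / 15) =-80 / 309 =-0.26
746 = 746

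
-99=-99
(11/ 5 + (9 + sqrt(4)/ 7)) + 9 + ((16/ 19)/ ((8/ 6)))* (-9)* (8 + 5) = -35517/ 665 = -53.41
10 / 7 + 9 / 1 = 73 / 7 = 10.43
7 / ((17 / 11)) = 77 / 17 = 4.53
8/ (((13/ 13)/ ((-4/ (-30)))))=16/ 15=1.07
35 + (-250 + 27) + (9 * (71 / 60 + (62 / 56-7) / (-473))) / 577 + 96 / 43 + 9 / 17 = -2734309406 / 14762545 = -185.22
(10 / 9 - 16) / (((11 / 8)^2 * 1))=-8576 / 1089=-7.88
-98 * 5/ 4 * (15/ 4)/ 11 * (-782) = 1436925/ 44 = 32657.39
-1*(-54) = 54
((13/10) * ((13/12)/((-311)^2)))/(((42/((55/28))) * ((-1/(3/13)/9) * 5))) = -429/1516585280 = -0.00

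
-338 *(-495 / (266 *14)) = 44.93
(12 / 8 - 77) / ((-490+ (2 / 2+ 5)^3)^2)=-151 / 150152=-0.00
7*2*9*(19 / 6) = 399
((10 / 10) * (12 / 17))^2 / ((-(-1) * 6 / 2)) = 48 / 289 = 0.17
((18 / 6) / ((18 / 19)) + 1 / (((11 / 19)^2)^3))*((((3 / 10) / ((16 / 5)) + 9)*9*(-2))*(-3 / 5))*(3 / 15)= 165486724191 / 283449760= 583.83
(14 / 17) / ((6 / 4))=28 / 51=0.55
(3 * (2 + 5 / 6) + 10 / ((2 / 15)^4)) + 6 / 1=31655.12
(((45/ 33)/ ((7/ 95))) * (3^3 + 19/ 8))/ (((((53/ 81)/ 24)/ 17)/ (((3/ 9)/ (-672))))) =-153707625/ 914144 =-168.14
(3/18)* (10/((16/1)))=5/48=0.10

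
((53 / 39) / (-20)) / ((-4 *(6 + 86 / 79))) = 0.00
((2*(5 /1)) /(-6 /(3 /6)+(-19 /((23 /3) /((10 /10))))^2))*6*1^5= -10.24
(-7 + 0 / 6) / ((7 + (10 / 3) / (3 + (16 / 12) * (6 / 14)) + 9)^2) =-1575 / 64516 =-0.02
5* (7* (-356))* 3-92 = -37472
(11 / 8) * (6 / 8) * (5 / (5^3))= 33 / 800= 0.04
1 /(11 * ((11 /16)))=16 /121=0.13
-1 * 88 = -88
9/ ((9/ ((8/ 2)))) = 4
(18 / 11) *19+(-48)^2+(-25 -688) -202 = 15621 / 11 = 1420.09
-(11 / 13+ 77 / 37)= -2.93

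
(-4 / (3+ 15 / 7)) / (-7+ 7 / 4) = 4 / 27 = 0.15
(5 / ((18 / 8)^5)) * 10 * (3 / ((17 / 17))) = 51200 / 19683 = 2.60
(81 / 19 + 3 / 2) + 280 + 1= 10897 / 38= 286.76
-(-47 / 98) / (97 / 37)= 1739 / 9506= 0.18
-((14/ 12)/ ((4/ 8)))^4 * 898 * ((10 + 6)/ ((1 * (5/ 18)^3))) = -2483824896/ 125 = -19870599.17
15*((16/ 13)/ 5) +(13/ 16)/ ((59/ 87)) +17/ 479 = 4.93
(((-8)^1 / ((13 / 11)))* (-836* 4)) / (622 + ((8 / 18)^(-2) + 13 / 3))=14125056 / 393991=35.85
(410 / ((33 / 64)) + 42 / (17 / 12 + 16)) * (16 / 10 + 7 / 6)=20752988 / 9405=2206.59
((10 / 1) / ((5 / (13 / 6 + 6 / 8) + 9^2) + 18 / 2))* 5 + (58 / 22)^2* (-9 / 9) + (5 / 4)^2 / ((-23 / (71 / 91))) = -8400288343 / 1300707408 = -6.46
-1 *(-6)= 6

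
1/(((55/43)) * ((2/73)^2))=229147/220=1041.58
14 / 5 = 2.80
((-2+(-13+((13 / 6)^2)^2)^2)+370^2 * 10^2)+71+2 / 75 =574854904316569 / 41990400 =13690150.71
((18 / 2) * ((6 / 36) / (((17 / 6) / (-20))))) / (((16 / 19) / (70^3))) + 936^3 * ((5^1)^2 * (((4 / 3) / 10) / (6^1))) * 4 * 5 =154820456550 / 17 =9107085679.41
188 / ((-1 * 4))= -47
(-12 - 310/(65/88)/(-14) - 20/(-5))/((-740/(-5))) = 500/3367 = 0.15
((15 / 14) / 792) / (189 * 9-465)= 5 / 4568256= 0.00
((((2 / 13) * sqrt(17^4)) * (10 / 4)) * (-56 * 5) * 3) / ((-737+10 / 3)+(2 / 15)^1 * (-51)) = 18207000 / 144391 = 126.10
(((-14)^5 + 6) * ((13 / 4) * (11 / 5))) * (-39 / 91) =115361961 / 70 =1648028.01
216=216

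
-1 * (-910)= 910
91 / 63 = 13 / 9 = 1.44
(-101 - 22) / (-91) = 123 / 91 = 1.35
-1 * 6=-6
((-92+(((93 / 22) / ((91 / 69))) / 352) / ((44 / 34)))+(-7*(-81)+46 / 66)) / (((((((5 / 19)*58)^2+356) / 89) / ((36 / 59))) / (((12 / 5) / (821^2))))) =710861002244579 / 4551674518798447040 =0.00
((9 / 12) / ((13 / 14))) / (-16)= -0.05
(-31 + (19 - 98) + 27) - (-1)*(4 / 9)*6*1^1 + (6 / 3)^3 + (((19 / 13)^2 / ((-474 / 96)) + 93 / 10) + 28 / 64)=-201958313 / 3204240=-63.03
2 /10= 1 /5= 0.20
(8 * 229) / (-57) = -1832 / 57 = -32.14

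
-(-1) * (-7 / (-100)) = 7 / 100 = 0.07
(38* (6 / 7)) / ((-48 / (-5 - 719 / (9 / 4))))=55499 / 252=220.23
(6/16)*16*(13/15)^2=338/75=4.51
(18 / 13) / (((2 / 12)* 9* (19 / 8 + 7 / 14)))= 96 / 299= 0.32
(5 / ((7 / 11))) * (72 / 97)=3960 / 679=5.83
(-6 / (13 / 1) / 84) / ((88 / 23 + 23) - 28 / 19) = -437 / 2016378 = -0.00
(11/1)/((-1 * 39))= -11/39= -0.28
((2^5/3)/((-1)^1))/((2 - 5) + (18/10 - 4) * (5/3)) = 8/5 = 1.60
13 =13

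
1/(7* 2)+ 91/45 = 2.09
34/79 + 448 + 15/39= 460933/1027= 448.81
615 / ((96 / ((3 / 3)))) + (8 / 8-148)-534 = -21587 / 32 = -674.59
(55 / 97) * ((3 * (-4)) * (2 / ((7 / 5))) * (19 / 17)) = -10.86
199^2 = 39601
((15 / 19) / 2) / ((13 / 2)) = 15 / 247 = 0.06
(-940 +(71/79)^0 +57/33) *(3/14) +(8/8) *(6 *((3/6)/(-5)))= -201.44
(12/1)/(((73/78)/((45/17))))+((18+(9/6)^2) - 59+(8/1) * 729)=5827.19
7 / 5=1.40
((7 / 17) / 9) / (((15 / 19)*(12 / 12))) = 133 / 2295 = 0.06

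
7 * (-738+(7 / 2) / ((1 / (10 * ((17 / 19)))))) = -93989 / 19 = -4946.79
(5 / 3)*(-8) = -40 / 3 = -13.33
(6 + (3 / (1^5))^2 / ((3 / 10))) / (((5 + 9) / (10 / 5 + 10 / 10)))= 54 / 7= 7.71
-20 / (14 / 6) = -60 / 7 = -8.57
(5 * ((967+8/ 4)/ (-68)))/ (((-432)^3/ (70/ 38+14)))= 1505/ 107495424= 0.00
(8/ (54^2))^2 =4/ 531441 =0.00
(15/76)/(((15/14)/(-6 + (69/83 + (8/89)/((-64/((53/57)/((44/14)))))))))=-2681438095/2816042592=-0.95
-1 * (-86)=86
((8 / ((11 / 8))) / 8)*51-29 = 89 / 11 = 8.09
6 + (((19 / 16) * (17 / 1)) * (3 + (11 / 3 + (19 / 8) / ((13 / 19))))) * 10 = 5123221 / 2496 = 2052.57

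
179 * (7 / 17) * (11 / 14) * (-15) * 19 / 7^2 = -561165 / 1666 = -336.83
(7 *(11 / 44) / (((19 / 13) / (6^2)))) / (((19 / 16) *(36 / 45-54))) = -4680 / 6859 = -0.68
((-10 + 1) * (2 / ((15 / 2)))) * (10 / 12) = -2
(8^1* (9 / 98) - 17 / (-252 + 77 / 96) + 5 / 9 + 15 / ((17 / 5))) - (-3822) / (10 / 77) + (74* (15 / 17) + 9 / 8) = 6095539215149 / 206617320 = 29501.59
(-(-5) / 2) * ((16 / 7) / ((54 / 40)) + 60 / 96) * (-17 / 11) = -297925 / 33264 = -8.96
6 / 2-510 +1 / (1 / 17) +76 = -414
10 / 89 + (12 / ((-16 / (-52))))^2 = 135379 / 89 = 1521.11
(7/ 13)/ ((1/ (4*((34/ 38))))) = 476/ 247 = 1.93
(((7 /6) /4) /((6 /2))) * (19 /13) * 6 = 133 /156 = 0.85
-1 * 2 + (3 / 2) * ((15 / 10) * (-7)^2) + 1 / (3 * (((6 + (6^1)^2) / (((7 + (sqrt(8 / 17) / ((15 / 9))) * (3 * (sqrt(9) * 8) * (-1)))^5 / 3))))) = -15610.08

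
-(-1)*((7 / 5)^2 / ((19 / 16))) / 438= 392 / 104025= 0.00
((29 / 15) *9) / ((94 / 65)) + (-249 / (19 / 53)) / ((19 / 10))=-11996889 / 33934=-353.54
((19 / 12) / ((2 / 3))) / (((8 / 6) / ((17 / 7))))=969 / 224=4.33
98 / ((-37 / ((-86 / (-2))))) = -4214 / 37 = -113.89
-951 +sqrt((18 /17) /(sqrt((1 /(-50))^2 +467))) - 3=-954 +10*1167501^(3 /4)*sqrt(17) /6615839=-953.78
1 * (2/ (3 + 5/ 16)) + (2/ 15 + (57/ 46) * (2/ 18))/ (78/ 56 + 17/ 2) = 3196834/ 5064945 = 0.63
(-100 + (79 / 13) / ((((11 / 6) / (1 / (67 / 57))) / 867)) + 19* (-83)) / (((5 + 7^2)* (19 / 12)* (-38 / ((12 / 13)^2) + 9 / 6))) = -117716304 / 564867017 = -0.21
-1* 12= -12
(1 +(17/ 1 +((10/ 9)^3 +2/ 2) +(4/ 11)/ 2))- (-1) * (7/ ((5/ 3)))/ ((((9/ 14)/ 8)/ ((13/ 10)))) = 17742083/ 200475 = 88.50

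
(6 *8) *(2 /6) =16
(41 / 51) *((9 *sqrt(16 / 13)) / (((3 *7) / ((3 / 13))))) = 492 *sqrt(13) / 20111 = 0.09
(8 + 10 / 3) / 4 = 17 / 6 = 2.83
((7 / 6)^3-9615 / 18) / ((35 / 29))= -3336073 / 7560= -441.28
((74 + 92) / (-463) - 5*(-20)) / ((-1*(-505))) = 46134 / 233815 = 0.20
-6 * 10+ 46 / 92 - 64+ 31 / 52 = -6391 / 52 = -122.90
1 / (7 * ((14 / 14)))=1 / 7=0.14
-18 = -18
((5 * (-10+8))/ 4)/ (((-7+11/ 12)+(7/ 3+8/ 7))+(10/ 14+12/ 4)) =-70/ 31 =-2.26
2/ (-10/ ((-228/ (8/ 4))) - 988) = -114/ 56311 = -0.00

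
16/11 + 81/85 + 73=70506/935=75.41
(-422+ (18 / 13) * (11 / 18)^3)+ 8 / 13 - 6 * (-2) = -1722997 / 4212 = -409.07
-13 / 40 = -0.32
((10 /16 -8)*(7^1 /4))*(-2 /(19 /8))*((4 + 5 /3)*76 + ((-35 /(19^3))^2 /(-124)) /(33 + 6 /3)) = 3112833245798059 /665040573816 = 4680.67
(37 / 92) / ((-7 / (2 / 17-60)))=18833 / 5474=3.44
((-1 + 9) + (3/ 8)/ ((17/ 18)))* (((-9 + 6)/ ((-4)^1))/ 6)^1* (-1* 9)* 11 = -56529/ 544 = -103.91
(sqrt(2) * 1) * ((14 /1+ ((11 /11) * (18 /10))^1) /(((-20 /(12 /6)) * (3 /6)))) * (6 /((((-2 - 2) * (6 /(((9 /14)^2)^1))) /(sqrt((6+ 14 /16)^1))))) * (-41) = -262359 * sqrt(55) /39200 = -49.64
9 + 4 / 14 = 65 / 7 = 9.29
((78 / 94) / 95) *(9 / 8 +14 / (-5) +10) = 12987 / 178600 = 0.07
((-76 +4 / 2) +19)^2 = 3025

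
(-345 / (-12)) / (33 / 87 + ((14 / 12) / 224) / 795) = 75.79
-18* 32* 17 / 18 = -544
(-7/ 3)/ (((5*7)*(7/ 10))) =-0.10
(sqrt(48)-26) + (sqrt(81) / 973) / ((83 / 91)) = -299845 / 11537 + 4 * sqrt(3) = -19.06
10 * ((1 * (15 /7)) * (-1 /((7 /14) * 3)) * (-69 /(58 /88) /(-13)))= -303600 /2639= -115.04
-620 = -620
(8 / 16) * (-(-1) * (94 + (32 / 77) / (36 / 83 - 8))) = 567851 / 12089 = 46.97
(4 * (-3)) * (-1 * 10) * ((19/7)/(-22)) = -1140/77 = -14.81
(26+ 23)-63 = -14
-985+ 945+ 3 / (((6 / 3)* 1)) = -77 / 2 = -38.50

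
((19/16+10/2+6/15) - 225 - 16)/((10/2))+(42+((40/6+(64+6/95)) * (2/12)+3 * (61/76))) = 637057/68400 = 9.31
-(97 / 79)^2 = -9409 / 6241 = -1.51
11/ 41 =0.27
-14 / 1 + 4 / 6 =-40 / 3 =-13.33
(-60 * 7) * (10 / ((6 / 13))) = -9100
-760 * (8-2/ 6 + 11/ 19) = -18800/ 3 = -6266.67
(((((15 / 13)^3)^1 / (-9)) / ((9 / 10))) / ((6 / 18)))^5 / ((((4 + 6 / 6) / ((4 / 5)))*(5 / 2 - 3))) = 976562500000000 / 51185893014090757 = 0.02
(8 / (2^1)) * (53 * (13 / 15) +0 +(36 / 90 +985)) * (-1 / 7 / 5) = -1768 / 15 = -117.87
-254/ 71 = -3.58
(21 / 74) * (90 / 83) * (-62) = -58590 / 3071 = -19.08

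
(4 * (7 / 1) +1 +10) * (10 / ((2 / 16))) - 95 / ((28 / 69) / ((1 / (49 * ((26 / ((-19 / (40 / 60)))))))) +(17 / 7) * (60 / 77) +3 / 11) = 3125.95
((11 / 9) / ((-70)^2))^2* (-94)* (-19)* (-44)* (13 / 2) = -15451579 / 486202500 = -0.03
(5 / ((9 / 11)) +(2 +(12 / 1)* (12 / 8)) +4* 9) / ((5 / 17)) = 9503 / 45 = 211.18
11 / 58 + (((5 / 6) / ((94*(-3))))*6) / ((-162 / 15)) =84479 / 441612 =0.19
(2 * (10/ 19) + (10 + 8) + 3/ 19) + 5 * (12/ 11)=5155/ 209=24.67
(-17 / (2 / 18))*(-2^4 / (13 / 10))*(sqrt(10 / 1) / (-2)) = -2977.41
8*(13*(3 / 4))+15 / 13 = 1029 / 13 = 79.15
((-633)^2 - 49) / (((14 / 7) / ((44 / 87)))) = 8814080 / 87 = 101311.26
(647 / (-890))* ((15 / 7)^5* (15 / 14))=-1473946875 / 41883044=-35.19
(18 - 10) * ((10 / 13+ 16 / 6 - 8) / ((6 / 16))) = -11392 / 117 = -97.37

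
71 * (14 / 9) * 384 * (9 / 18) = 63616 / 3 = 21205.33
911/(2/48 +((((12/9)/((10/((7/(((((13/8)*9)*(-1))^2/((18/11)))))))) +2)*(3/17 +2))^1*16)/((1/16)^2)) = 31093559640/610722034487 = 0.05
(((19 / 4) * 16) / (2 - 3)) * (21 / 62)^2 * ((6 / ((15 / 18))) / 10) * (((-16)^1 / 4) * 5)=603288 / 4805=125.55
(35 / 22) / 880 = 7 / 3872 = 0.00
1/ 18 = 0.06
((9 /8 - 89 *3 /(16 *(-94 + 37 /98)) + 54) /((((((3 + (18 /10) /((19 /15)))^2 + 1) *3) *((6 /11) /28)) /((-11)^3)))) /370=-25030607341201 /151073164500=-165.69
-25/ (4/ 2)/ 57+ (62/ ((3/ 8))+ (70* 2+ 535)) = 95773/ 114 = 840.11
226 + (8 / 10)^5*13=719562 / 3125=230.26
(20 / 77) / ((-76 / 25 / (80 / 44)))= -2500 / 16093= -0.16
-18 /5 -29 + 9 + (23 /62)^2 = -450947 /19220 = -23.46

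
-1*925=-925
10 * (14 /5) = 28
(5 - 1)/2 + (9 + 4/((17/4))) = 203/17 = 11.94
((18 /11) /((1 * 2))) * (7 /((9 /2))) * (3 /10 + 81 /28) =447 /110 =4.06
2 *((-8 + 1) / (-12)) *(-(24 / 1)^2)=-672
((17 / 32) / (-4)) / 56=-17 / 7168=-0.00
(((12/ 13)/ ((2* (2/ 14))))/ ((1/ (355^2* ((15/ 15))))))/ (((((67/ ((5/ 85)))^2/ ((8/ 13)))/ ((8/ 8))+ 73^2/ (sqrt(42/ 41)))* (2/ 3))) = 1730429799600600/ 5973078008226317 - 1353919845600* sqrt(1722)/ 77650014106942121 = 0.29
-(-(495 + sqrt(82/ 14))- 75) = sqrt(287)/ 7 + 570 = 572.42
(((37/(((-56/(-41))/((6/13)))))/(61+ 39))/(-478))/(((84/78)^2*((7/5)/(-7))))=59163/52465280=0.00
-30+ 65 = 35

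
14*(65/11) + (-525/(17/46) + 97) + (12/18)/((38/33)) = -1240.28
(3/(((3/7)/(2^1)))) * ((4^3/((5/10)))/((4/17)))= 7616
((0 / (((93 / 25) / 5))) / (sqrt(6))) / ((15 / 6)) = 0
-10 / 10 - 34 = -35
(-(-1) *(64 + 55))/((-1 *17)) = -7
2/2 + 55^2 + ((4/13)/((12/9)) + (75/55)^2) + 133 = 4972395/1573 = 3161.09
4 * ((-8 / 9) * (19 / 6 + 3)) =-592 / 27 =-21.93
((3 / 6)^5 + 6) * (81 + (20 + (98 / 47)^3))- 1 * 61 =2002809299 / 3322336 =602.83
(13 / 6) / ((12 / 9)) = 13 / 8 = 1.62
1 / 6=0.17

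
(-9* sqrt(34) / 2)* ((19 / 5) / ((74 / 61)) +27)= -790.65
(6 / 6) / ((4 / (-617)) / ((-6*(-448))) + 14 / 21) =414624 / 276415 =1.50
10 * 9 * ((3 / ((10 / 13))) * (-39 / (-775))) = 13689 / 775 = 17.66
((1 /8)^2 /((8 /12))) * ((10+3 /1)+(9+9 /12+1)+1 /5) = 1437 /2560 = 0.56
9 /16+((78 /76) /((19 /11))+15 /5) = 24009 /5776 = 4.16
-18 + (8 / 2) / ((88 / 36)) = -180 / 11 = -16.36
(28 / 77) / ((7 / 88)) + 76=564 / 7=80.57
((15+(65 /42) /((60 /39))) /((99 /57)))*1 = 51091 /5544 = 9.22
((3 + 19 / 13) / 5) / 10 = 29 / 325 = 0.09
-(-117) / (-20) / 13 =-9 / 20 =-0.45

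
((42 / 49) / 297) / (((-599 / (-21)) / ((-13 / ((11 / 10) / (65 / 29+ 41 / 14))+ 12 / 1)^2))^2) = 288994953242791846082 / 14018552815827569933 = 20.62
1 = 1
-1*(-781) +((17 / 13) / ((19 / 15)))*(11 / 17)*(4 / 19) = 3665893 / 4693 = 781.14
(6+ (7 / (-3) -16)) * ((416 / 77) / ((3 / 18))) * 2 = -61568 / 77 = -799.58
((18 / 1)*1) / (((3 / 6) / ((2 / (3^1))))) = 24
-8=-8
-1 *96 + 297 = 201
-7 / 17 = -0.41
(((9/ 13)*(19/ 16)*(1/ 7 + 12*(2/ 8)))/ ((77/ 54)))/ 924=1539/ 784784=0.00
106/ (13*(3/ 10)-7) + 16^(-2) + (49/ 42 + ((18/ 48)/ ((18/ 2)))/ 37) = -29088815/ 880896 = -33.02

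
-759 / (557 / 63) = -47817 / 557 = -85.85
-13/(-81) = 13/81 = 0.16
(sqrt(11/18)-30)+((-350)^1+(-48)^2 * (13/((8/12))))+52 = sqrt(22)/6+44600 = 44600.78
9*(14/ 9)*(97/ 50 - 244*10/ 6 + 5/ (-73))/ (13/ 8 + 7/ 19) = -4716187448/ 1658925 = -2842.92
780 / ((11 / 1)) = 780 / 11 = 70.91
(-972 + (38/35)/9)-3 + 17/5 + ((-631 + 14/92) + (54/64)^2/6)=-23773185769/14837760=-1602.21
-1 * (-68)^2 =-4624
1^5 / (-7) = -1 / 7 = -0.14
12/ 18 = 2/ 3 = 0.67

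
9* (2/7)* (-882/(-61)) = 37.18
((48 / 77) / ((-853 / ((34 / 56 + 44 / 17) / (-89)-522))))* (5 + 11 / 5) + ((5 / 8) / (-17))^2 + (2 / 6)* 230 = 901568393874217 / 11352640326720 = 79.41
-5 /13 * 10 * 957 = -47850 /13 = -3680.77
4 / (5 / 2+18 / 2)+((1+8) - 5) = 100 / 23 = 4.35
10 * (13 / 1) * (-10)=-1300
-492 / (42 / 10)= -820 / 7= -117.14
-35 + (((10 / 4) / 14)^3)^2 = -35.00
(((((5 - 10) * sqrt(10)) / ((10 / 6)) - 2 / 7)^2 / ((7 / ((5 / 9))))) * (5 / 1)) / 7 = 100 * sqrt(10) / 1029 +110350 / 21609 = 5.41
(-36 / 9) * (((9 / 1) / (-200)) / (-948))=-3 / 15800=-0.00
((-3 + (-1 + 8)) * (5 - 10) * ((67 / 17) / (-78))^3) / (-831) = -1503815 / 484363718514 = -0.00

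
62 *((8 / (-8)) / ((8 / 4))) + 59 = 28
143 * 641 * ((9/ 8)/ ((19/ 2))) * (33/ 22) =2474901/ 152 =16282.24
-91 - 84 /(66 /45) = -148.27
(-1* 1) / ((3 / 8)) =-8 / 3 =-2.67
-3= -3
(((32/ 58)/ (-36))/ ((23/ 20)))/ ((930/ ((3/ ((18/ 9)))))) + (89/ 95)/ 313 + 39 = 215821982182/ 5533475355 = 39.00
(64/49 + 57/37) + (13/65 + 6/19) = 579132/172235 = 3.36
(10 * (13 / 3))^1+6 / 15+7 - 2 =731 / 15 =48.73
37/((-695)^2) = 37/483025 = 0.00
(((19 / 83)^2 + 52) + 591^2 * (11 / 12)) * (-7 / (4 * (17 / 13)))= -802998194999 / 1873808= -428538.14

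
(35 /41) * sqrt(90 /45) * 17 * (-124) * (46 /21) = -484840 * sqrt(2) /123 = -5574.53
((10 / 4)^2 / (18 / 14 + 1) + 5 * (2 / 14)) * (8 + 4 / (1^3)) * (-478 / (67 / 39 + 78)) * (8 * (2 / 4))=-43202835 / 43526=-992.58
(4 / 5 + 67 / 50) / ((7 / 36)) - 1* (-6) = 2976 / 175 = 17.01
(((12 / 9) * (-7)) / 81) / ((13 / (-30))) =280 / 1053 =0.27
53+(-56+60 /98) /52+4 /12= 199769 /3822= 52.27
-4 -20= -24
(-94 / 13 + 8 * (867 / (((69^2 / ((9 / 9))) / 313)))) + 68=10661258 / 20631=516.76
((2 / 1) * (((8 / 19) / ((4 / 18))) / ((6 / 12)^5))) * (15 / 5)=6912 / 19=363.79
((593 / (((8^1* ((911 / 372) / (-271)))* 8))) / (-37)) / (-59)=-14945379 / 31819408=-0.47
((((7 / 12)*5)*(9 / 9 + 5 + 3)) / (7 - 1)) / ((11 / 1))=35 / 88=0.40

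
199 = 199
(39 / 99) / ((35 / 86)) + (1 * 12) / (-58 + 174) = 35887 / 33495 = 1.07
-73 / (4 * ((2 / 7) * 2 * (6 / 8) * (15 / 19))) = -9709 / 180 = -53.94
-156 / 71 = -2.20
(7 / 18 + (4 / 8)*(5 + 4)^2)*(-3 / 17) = -368 / 51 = -7.22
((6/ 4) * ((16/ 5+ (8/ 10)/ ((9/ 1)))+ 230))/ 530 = 5249/ 7950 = 0.66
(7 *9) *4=252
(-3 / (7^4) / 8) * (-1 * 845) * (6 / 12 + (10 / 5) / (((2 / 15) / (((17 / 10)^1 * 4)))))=13.53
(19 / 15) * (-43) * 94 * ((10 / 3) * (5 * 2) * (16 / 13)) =-24575360 / 117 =-210045.81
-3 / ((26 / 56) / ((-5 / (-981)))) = -140 / 4251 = -0.03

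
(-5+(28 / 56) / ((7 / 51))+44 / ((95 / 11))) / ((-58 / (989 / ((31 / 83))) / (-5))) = 408054477 / 478268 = 853.19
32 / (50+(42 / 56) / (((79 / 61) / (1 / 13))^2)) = 135005312 / 210956963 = 0.64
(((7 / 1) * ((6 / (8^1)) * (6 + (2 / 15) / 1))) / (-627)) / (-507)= 161 / 1589445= 0.00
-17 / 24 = -0.71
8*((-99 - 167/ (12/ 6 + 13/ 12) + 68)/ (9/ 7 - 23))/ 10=22057/ 7030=3.14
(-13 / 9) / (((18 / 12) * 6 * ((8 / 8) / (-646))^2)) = -66976.64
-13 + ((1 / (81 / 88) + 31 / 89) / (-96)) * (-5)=-8945117 / 692064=-12.93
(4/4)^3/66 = 1/66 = 0.02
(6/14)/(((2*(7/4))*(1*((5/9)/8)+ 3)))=432/10829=0.04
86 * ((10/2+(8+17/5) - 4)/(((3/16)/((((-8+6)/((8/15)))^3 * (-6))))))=1799550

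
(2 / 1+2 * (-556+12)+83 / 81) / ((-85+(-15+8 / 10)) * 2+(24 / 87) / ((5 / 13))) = 12743035 / 2321784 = 5.49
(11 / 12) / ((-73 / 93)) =-341 / 292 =-1.17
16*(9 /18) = 8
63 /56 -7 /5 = -0.28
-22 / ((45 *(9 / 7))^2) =-1078 / 164025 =-0.01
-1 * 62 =-62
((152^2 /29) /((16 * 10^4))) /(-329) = -361 /23852500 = -0.00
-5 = -5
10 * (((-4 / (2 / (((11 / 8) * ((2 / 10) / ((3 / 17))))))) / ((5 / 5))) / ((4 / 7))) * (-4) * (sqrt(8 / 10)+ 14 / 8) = 1309 * sqrt(5) / 15+ 9163 / 24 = 576.93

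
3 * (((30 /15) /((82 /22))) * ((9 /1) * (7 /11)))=9.22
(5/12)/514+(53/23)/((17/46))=653893/104856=6.24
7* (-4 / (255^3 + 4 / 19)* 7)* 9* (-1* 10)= 0.00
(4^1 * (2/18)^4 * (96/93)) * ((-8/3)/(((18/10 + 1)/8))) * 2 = -40960/4271211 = -0.01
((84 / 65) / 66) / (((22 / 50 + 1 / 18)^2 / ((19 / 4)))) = 2693250 / 7111247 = 0.38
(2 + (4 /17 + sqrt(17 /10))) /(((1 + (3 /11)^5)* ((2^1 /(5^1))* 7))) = 161051* sqrt(170) /4516232 + 15299845 /19193986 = 1.26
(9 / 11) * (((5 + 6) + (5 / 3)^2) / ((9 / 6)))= 7.52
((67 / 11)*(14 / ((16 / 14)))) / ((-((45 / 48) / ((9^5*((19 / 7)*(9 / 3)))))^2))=-19627020638716.97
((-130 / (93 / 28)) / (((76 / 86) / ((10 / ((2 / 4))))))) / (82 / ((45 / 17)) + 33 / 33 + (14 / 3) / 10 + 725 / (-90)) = -9391200 / 258571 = -36.32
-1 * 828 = -828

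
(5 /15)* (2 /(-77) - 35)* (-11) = 899 /7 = 128.43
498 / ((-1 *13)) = -498 / 13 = -38.31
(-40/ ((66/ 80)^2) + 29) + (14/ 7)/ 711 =-2560859/ 86031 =-29.77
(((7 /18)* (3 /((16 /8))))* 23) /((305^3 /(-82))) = -6601 /170235750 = -0.00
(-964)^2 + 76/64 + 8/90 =669094039/720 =929297.28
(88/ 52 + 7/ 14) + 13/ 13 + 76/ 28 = 5.91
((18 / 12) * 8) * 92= 1104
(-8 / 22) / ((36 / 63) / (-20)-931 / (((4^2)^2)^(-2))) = 140 / 23490396171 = 0.00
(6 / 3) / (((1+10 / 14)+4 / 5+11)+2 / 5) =70 / 487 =0.14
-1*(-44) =44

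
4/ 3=1.33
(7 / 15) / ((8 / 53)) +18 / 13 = 6983 / 1560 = 4.48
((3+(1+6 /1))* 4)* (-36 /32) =-45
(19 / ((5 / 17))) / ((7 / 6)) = 1938 / 35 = 55.37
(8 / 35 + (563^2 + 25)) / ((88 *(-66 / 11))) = -168103 / 280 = -600.37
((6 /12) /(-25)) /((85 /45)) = -0.01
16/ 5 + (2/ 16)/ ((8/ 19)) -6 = -801/ 320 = -2.50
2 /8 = 1 /4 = 0.25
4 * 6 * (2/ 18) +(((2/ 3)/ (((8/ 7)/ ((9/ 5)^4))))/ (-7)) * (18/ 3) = -9683/ 3750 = -2.58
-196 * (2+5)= -1372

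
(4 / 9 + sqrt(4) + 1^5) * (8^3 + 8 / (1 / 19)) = 20584 / 9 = 2287.11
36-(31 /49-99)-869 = -35997 /49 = -734.63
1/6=0.17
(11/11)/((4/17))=17/4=4.25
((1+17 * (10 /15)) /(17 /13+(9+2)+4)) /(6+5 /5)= 481 /4452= 0.11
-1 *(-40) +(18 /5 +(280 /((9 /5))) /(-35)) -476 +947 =22957 /45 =510.16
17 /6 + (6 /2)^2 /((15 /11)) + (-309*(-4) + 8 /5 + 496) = 52291 /30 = 1743.03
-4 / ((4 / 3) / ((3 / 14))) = -9 / 14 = -0.64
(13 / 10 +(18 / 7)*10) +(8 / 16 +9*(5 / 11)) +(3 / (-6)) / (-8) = 195073 / 6160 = 31.67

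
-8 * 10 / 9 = -80 / 9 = -8.89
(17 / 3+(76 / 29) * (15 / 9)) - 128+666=15893 / 29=548.03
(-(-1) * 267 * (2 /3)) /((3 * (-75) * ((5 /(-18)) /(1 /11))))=356 /1375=0.26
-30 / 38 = -15 / 19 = -0.79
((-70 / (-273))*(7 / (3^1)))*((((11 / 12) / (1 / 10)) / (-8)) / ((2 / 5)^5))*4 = -6015625 / 22464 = -267.79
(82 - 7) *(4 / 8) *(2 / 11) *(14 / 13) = 1050 / 143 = 7.34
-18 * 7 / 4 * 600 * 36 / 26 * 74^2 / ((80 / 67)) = -1560208230 / 13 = -120016017.69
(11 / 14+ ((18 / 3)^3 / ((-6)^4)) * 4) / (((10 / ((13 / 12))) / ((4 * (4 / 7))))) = 793 / 2205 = 0.36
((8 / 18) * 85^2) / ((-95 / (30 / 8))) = -7225 / 57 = -126.75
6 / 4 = 3 / 2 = 1.50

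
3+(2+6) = 11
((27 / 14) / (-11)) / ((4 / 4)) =-27 / 154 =-0.18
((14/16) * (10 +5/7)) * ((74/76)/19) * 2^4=2775/361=7.69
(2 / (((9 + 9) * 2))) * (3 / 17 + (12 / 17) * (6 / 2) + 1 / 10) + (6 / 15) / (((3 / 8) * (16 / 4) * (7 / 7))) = 0.40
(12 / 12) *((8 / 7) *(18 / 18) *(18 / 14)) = 72 / 49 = 1.47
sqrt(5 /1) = sqrt(5) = 2.24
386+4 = 390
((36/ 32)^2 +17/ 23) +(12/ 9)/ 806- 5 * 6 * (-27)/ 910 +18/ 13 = 53332393/ 12457536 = 4.28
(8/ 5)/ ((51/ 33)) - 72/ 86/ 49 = 182356/ 179095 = 1.02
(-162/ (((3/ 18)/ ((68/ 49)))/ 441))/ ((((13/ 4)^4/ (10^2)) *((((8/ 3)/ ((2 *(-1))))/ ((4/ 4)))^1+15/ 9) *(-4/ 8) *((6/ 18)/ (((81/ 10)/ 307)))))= 2220317982720/ 8768227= 253223.14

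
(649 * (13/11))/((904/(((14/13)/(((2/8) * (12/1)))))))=413/1356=0.30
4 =4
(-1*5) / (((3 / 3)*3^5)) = -5 / 243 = -0.02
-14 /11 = -1.27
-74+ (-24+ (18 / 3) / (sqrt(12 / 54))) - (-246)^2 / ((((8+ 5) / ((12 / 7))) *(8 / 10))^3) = -356.30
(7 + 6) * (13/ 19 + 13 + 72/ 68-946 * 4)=-15827110/ 323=-49000.34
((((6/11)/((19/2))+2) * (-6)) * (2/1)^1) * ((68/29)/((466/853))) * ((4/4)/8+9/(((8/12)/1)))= -2038985610/1412213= -1443.82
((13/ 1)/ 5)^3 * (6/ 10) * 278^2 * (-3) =-1528136532/ 625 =-2445018.45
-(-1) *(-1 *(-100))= 100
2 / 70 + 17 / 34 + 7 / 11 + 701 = 540667 / 770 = 702.16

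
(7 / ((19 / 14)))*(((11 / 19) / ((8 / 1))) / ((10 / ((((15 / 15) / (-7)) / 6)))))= -77 / 86640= -0.00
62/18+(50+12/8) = 989/18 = 54.94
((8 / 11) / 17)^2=64 / 34969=0.00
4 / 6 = 2 / 3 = 0.67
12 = 12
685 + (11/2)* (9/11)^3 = 166499/242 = 688.01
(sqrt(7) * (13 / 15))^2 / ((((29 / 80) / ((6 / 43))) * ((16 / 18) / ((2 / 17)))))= 28392 / 105995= 0.27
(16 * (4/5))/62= 32/155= 0.21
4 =4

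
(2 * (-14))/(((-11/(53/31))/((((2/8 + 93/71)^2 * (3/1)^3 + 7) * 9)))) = 19577608785/6875924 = 2847.27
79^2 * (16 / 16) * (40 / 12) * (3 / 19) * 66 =216792.63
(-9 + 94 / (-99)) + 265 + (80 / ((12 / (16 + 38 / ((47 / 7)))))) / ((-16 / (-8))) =1522690 / 4653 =327.25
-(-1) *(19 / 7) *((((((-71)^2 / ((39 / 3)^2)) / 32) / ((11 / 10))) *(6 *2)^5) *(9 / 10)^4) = 610810650468 / 1626625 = 375507.97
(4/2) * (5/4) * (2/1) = 5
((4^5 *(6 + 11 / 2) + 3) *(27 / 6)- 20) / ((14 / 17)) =1801507 / 28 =64339.54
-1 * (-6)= 6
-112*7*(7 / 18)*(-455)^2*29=-16474221400 / 9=-1830469044.44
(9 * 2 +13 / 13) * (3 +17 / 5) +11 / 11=613 / 5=122.60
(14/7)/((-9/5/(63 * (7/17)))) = -490/17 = -28.82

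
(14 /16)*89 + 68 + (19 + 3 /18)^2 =36953 /72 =513.24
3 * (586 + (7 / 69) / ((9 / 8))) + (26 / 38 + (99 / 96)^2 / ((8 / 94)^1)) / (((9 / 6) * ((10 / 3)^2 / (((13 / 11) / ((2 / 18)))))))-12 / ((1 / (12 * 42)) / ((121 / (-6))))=43852869951317 / 354410496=123734.68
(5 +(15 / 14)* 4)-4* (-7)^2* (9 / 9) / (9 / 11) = -14507 / 63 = -230.27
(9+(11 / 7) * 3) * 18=1728 / 7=246.86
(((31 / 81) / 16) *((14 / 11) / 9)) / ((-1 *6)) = -0.00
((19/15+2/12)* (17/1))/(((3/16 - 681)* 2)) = -2924/163395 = -0.02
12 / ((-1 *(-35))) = 12 / 35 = 0.34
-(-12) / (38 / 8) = 48 / 19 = 2.53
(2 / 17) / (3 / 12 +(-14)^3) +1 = 186567 / 186575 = 1.00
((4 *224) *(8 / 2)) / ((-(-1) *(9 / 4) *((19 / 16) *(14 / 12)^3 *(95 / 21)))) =2359296 / 12635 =186.73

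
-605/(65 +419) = -5/4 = -1.25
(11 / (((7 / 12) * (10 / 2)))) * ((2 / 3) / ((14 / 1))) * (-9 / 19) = -396 / 4655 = -0.09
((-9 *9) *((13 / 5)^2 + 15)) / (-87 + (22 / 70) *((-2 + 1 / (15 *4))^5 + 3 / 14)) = 335788830720000 / 18399205918123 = 18.25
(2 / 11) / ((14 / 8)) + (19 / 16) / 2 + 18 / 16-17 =-37397 / 2464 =-15.18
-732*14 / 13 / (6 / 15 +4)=-25620 / 143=-179.16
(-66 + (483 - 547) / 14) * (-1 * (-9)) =-4446 / 7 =-635.14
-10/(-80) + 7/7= 9/8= 1.12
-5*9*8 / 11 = -360 / 11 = -32.73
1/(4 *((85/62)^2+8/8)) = 961/11069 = 0.09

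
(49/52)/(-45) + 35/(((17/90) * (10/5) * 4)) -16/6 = 407231/19890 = 20.47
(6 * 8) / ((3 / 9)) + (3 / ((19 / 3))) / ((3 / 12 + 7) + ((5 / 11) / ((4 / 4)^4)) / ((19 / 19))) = 309300 / 2147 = 144.06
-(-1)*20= 20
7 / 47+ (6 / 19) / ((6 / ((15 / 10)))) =407 / 1786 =0.23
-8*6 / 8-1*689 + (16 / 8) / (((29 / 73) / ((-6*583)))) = -530863 / 29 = -18305.62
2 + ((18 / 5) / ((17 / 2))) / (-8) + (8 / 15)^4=3490639 / 1721250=2.03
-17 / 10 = -1.70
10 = 10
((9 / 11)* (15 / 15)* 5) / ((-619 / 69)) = -3105 / 6809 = -0.46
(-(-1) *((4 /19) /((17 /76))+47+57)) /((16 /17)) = 223 /2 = 111.50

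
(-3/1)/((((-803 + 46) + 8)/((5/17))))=15/12733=0.00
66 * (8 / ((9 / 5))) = 880 / 3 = 293.33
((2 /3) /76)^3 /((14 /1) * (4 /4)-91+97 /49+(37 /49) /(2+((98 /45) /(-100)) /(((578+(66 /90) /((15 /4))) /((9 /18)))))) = -36425977 /4028227566252192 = -0.00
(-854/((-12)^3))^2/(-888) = -182329/662888448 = -0.00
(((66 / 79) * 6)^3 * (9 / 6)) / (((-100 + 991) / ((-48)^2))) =488.54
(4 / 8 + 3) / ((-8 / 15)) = -105 / 16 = -6.56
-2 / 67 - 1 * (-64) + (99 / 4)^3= 65284337 / 4288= 15224.89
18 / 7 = 2.57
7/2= 3.50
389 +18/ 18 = 390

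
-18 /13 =-1.38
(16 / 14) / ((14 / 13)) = 52 / 49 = 1.06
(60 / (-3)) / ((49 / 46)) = -18.78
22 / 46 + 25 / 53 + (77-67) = 13348 / 1219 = 10.95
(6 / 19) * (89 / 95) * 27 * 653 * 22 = 207128988 / 1805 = 114752.90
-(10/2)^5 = -3125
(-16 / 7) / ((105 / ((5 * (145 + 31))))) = -2816 / 147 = -19.16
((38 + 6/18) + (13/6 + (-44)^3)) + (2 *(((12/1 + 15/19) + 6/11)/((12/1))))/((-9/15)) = -53387297/627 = -85147.20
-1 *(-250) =250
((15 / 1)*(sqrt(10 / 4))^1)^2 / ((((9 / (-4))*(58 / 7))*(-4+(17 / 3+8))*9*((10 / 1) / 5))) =-875 / 5046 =-0.17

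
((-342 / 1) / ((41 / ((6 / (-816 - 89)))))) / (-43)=-2052 / 1595515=-0.00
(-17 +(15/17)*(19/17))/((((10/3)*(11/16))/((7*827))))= -642995808/15895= -40452.71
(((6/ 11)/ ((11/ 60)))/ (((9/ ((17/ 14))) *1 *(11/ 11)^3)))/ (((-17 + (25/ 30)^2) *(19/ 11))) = -12240/ 858781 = -0.01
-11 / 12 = -0.92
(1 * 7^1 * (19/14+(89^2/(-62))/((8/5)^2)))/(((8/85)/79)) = -9055036485/31744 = -285251.91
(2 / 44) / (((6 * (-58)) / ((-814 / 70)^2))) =-15059 / 852600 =-0.02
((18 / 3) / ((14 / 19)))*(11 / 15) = 209 / 35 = 5.97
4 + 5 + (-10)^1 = -1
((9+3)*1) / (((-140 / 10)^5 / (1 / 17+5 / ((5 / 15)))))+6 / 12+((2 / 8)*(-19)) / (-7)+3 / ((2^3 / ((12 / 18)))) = 408074 / 285719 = 1.43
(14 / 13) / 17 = 0.06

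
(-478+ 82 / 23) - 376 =-19560 / 23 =-850.43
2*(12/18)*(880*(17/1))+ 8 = 59864/3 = 19954.67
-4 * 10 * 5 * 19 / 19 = -200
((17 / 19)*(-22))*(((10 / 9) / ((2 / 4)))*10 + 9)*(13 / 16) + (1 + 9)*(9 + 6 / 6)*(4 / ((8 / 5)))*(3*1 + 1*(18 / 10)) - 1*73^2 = -6331583 / 1368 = -4628.35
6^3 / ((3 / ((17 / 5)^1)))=1224 / 5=244.80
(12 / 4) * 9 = 27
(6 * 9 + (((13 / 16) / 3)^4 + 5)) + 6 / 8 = 317206417 / 5308416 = 59.76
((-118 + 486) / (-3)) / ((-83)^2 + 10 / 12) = -736 / 41339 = -0.02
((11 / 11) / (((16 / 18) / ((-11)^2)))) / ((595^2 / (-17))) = -1089 / 166600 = -0.01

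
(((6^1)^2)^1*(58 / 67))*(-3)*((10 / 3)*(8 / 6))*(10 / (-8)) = 34800 / 67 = 519.40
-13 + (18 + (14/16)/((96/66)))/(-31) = -53965/3968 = -13.60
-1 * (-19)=19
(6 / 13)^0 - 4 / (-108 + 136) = 6 / 7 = 0.86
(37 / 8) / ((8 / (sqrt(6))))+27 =37 * sqrt(6) / 64+27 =28.42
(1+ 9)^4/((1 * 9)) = 10000/9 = 1111.11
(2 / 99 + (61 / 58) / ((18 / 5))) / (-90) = -3587 / 1033560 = -0.00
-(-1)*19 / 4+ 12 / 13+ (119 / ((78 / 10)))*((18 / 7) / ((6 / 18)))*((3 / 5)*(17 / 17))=76.29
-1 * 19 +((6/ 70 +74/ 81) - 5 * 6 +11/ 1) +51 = 39688/ 2835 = 14.00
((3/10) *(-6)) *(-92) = 828/5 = 165.60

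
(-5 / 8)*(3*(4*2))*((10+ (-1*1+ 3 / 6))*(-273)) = 77805 / 2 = 38902.50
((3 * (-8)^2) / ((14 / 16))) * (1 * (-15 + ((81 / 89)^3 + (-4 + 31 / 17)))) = -3603.59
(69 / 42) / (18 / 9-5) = -0.55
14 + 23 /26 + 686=18223 /26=700.88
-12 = -12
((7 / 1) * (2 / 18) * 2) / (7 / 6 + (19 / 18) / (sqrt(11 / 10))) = 6468 / 1241-532 * sqrt(110) / 1241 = 0.72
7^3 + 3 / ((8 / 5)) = 2759 / 8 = 344.88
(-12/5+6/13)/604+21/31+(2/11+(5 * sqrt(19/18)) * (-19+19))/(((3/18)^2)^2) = 236.31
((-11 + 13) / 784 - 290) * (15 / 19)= -1705185 / 7448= -228.95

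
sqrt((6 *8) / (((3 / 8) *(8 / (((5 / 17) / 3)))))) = 4 *sqrt(255) / 51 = 1.25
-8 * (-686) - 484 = 5004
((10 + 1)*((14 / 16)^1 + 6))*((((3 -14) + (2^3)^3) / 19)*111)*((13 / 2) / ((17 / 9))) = 3936424635 / 5168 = 761692.07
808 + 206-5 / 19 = 1013.74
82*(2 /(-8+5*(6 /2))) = 164 /7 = 23.43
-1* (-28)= 28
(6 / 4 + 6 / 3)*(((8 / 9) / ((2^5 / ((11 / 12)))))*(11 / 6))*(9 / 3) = 847 / 1728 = 0.49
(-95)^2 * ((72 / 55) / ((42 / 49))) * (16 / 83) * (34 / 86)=41240640 / 39259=1050.48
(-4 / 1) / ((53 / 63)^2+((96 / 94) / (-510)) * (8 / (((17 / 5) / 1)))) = -215643708 / 37900631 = -5.69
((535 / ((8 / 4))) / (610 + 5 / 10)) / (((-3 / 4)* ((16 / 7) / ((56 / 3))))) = -52430 / 10989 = -4.77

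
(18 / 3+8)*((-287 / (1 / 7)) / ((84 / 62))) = -62279 / 3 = -20759.67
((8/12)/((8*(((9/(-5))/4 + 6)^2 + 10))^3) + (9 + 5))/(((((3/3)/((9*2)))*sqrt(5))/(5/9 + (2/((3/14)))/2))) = 588.53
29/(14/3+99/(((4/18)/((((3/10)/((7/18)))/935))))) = 517650/89861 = 5.76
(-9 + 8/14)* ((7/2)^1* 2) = -59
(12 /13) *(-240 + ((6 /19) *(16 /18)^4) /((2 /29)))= -39415744 /180063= -218.90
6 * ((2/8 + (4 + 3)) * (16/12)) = 58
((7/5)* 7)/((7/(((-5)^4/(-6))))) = -875/6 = -145.83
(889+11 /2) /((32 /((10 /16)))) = 8945 /512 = 17.47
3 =3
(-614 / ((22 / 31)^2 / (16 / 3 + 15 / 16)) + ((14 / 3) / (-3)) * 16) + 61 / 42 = -1870582675 / 243936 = -7668.33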